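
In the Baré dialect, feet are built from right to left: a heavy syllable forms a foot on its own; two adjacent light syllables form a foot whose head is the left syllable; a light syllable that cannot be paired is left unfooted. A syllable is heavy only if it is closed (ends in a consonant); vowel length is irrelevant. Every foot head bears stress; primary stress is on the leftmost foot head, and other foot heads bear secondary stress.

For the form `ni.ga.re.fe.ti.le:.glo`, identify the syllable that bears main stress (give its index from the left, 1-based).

2

Weights: 1 ni L, 2 ga L, 3 re L, 4 fe L, 5 ti L, 6 le: L, 7 glo L.
Parse right to left (heavy = foot alone; LL = one foot; stranded L unfooted): ni (ˈga.re) (ˈfe.ti) (ˈle:.glo).
Foot heads: 2, 4, 6.
Primary stress on the leftmost head = syllable 2.
Primary stress: syllable 2 → ni.ˈga.re.fe.ti.le:.glo.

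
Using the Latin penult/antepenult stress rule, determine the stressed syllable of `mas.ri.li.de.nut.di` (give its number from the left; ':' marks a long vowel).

5

Classical Latin: stress the penult if heavy (long vowel or closed), else the antepenult.
Weights: 4 de L, 5 nut H, 6 di L.
The penult (syllable 5, nut) is heavy, so it takes stress.
Stress on syllable 5: mas.ri.li.de.ˈnut.di.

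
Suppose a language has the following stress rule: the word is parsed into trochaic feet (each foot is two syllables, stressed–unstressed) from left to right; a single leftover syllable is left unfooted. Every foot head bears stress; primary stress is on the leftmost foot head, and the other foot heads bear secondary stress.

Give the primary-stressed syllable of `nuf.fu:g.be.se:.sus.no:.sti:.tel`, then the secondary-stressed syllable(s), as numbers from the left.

Parse left to right into trochaic (ˈσσ) feet: (ˈnuf.fu:g) (ˈbe.se:) (ˈsus.no:) (ˈsti:.tel).
Foot heads (stressed positions): 1, 3, 5, 7.
End Rule Leftmost: primary stress on the leftmost head = syllable 1.
Secondary stress on 3, 5, 7: ˈnuf.fu:g.ˌbe.se:.ˌsus.no:.ˌsti:.tel.

primary 1, secondary 3, 5, 7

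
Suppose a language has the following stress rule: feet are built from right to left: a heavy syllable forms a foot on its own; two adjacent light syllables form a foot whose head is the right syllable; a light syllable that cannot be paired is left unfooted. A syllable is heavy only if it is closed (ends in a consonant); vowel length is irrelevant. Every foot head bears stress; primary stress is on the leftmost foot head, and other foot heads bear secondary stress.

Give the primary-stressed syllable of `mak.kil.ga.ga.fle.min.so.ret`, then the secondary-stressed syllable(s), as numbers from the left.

Weights: 1 mak H, 2 kil H, 3 ga L, 4 ga L, 5 fle L, 6 min H, 7 so L, 8 ret H.
Parse right to left (heavy = foot alone; LL = one foot; stranded L unfooted): (ˈmak) (ˈkil) ga (ga.ˈfle) (ˈmin) so (ˈret).
Foot heads: 1, 2, 5, 6, 8.
Primary stress on the leftmost head = syllable 1.
Secondary stress on 2, 5, 6, 8: ˈmak.ˌkil.ga.ga.ˌfle.ˌmin.so.ˌret.

primary 1, secondary 2, 5, 6, 8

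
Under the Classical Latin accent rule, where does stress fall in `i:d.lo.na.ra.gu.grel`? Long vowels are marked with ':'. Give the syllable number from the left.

Classical Latin: stress the penult if heavy (long vowel or closed), else the antepenult.
Weights: 4 ra L, 5 gu L, 6 grel H.
The penult (syllable 5, gu) is light, so stress falls on the antepenult (syllable 4, ra).
Stress on syllable 4: i:d.lo.na.ˈra.gu.grel.

4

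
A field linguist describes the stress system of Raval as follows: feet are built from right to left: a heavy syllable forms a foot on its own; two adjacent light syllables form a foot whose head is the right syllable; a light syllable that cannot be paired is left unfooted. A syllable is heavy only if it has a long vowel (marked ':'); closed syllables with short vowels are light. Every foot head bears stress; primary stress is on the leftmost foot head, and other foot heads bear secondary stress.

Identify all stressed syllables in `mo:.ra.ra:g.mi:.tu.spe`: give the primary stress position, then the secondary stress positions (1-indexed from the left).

primary 1, secondary 3, 4, 6

Weights: 1 mo: H, 2 ra L, 3 ra:g H, 4 mi: H, 5 tu L, 6 spe L.
Parse right to left (heavy = foot alone; LL = one foot; stranded L unfooted): (ˈmo:) ra (ˈra:g) (ˈmi:) (tu.ˈspe).
Foot heads: 1, 3, 4, 6.
Primary stress on the leftmost head = syllable 1.
Secondary stress on 3, 4, 6: ˈmo:.ra.ˌra:g.ˌmi:.tu.ˌspe.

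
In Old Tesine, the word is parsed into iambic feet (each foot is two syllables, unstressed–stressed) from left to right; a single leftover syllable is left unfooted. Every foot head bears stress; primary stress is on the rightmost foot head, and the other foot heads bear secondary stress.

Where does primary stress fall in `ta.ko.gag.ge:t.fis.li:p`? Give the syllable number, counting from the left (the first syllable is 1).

Parse left to right into iambic (σˈσ) feet: (ta.ˈko) (gag.ˈge:t) (fis.ˈli:p).
Foot heads (stressed positions): 2, 4, 6.
End Rule Rightmost: primary stress on the rightmost head = syllable 6.
Primary stress: syllable 6 → ta.ko.gag.ge:t.fis.ˈli:p.

6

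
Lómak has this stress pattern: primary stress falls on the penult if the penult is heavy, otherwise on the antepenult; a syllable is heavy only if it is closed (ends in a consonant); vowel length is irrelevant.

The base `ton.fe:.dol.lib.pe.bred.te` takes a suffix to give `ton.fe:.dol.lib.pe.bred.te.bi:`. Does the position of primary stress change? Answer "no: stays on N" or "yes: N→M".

no: stays on 6

Base `ton.fe:.dol.lib.pe.bred.te` (7 syllables):
  Weights: 5 pe L, 6 bred H, 7 te L.
  The penult (syllable 6, bred) is heavy, so it takes stress.
  → primary stress on syllable 6.
Suffixed `ton.fe:.dol.lib.pe.bred.te.bi:` (8 syllables):
  Weights: 6 bred H, 7 te L, 8 bi: L.
  The penult (syllable 7, te) is light, so stress falls on the antepenult (syllable 6, bred).
  → primary stress on syllable 6.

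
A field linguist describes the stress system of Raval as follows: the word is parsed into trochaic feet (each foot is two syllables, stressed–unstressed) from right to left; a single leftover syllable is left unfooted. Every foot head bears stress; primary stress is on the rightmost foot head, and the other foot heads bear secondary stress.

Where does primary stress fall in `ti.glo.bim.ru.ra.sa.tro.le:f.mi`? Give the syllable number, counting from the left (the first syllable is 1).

Parse right to left into trochaic (ˈσσ) feet: ti (ˈglo.bim) (ˈru.ra) (ˈsa.tro) (ˈle:f.mi). Syllable 1 is left unfooted.
Foot heads (stressed positions): 2, 4, 6, 8.
End Rule Rightmost: primary stress on the rightmost head = syllable 8.
Primary stress: syllable 8 → ti.glo.bim.ru.ra.sa.tro.ˈle:f.mi.

8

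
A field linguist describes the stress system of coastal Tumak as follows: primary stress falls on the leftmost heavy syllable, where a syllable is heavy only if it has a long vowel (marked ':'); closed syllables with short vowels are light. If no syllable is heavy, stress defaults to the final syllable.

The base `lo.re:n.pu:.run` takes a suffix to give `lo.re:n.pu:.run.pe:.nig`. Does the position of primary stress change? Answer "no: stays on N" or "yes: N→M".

Base `lo.re:n.pu:.run` (4 syllables):
  Weights: 1 lo L, 2 re:n H, 3 pu: H, 4 run L.
  Heavy syllables in the domain: 2, 3. The leftmost is syllable 2 (re:n).
  → primary stress on syllable 2.
Suffixed `lo.re:n.pu:.run.pe:.nig` (6 syllables):
  Weights: 1 lo L, 2 re:n H, 3 pu: H, 4 run L, 5 pe: H, 6 nig L.
  Heavy syllables in the domain: 2, 3, 5. The leftmost is syllable 2 (re:n).
  → primary stress on syllable 2.

no: stays on 2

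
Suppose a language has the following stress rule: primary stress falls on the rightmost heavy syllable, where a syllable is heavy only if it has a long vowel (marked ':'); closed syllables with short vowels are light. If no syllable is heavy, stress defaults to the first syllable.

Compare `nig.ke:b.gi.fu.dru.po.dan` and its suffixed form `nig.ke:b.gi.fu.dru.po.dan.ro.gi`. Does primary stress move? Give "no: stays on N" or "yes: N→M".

no: stays on 2

Base `nig.ke:b.gi.fu.dru.po.dan` (7 syllables):
  Weights: 1 nig L, 2 ke:b H, 3 gi L, 4 fu L, 5 dru L, 6 po L, 7 dan L.
  Heavy syllables in the domain: 2. The rightmost is syllable 2 (ke:b).
  → primary stress on syllable 2.
Suffixed `nig.ke:b.gi.fu.dru.po.dan.ro.gi` (9 syllables):
  Weights: 1 nig L, 2 ke:b H, 3 gi L, 4 fu L, 5 dru L, 6 po L, 7 dan L, 8 ro L, 9 gi L.
  Heavy syllables in the domain: 2. The rightmost is syllable 2 (ke:b).
  → primary stress on syllable 2.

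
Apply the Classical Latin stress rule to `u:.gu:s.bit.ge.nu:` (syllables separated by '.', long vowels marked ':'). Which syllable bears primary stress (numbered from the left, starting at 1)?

3

Classical Latin: stress the penult if heavy (long vowel or closed), else the antepenult.
Weights: 3 bit H, 4 ge L, 5 nu: H.
The penult (syllable 4, ge) is light, so stress falls on the antepenult (syllable 3, bit).
Stress on syllable 3: u:.gu:s.ˈbit.ge.nu:.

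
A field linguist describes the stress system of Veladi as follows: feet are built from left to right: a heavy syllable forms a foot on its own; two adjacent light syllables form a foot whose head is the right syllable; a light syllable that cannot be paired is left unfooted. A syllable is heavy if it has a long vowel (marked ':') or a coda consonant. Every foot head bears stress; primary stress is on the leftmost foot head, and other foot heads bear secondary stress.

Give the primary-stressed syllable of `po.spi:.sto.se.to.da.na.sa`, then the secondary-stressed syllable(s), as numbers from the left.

Weights: 1 po L, 2 spi: H, 3 sto L, 4 se L, 5 to L, 6 da L, 7 na L, 8 sa L.
Parse left to right (heavy = foot alone; LL = one foot; stranded L unfooted): po (ˈspi:) (sto.ˈse) (to.ˈda) (na.ˈsa).
Foot heads: 2, 4, 6, 8.
Primary stress on the leftmost head = syllable 2.
Secondary stress on 4, 6, 8: po.ˈspi:.sto.ˌse.to.ˌda.na.ˌsa.

primary 2, secondary 4, 6, 8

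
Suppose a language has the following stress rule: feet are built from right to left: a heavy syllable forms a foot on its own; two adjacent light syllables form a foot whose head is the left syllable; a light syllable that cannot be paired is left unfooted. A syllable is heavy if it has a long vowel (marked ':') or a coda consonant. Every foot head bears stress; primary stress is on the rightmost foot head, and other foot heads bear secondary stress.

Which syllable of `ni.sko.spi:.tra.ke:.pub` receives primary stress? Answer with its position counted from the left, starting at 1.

6

Weights: 1 ni L, 2 sko L, 3 spi: H, 4 tra L, 5 ke: H, 6 pub H.
Parse right to left (heavy = foot alone; LL = one foot; stranded L unfooted): (ˈni.sko) (ˈspi:) tra (ˈke:) (ˈpub).
Foot heads: 1, 3, 5, 6.
Primary stress on the rightmost head = syllable 6.
Primary stress: syllable 6 → ni.sko.spi:.tra.ke:.ˈpub.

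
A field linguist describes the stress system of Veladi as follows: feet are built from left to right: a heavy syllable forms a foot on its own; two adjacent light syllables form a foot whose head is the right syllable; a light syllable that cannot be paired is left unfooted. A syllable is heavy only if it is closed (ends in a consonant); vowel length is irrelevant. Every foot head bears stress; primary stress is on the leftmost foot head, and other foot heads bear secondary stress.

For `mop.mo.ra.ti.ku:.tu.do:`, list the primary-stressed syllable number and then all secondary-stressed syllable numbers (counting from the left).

Weights: 1 mop H, 2 mo L, 3 ra L, 4 ti L, 5 ku: L, 6 tu L, 7 do: L.
Parse left to right (heavy = foot alone; LL = one foot; stranded L unfooted): (ˈmop) (mo.ˈra) (ti.ˈku:) (tu.ˈdo:).
Foot heads: 1, 3, 5, 7.
Primary stress on the leftmost head = syllable 1.
Secondary stress on 3, 5, 7: ˈmop.mo.ˌra.ti.ˌku:.tu.ˌdo:.

primary 1, secondary 3, 5, 7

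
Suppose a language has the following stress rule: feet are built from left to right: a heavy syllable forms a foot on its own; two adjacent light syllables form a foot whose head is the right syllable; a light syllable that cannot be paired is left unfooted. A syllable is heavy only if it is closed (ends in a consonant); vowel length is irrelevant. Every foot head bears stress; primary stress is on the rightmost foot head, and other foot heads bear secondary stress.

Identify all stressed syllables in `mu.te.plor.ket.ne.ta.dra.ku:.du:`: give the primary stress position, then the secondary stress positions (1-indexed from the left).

primary 8, secondary 2, 3, 4, 6

Weights: 1 mu L, 2 te L, 3 plor H, 4 ket H, 5 ne L, 6 ta L, 7 dra L, 8 ku: L, 9 du: L.
Parse left to right (heavy = foot alone; LL = one foot; stranded L unfooted): (mu.ˈte) (ˈplor) (ˈket) (ne.ˈta) (dra.ˈku:) du:.
Foot heads: 2, 3, 4, 6, 8.
Primary stress on the rightmost head = syllable 8.
Secondary stress on 2, 3, 4, 6: mu.ˌte.ˌplor.ˌket.ne.ˌta.dra.ˈku:.du:.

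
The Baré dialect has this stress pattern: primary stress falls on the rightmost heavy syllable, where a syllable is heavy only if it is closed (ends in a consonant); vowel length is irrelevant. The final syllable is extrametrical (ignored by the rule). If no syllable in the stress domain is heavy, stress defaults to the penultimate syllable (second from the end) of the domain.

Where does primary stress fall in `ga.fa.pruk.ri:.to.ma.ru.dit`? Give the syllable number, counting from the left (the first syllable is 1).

The final syllable (8, dit) is extrametrical; the stress domain is syllables 1–7.
Weights: 1 ga L, 2 fa L, 3 pruk H, 4 ri: L, 5 to L, 6 ma L, 7 ru L.
Heavy syllables in the domain: 3. The rightmost is syllable 3 (pruk).
Primary stress: syllable 3 → ga.fa.ˈpruk.ri:.to.ma.ru.dit.

3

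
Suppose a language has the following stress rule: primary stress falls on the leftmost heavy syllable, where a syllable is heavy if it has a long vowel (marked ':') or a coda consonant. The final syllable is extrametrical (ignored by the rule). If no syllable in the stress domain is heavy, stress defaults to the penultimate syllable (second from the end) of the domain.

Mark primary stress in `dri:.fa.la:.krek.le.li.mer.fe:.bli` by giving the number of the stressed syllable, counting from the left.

The final syllable (9, bli) is extrametrical; the stress domain is syllables 1–8.
Weights: 1 dri: H, 2 fa L, 3 la: H, 4 krek H, 5 le L, 6 li L, 7 mer H, 8 fe: H.
Heavy syllables in the domain: 1, 3, 4, 7, 8. The leftmost is syllable 1 (dri:).
Primary stress: syllable 1 → ˈdri:.fa.la:.krek.le.li.mer.fe:.bli.

1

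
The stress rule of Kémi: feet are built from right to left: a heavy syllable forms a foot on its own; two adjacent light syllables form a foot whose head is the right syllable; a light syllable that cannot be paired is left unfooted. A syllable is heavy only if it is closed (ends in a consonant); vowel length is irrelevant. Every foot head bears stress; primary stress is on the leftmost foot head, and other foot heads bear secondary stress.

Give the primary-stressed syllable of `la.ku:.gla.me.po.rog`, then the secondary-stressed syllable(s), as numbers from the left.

Weights: 1 la L, 2 ku: L, 3 gla L, 4 me L, 5 po L, 6 rog H.
Parse right to left (heavy = foot alone; LL = one foot; stranded L unfooted): la (ku:.ˈgla) (me.ˈpo) (ˈrog).
Foot heads: 3, 5, 6.
Primary stress on the leftmost head = syllable 3.
Secondary stress on 5, 6: la.ku:.ˈgla.me.ˌpo.ˌrog.

primary 3, secondary 5, 6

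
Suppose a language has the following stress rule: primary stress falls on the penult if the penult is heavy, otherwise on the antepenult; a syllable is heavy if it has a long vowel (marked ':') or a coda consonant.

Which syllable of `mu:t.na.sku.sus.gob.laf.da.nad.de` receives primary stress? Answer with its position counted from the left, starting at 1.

8

Weights: 7 da L, 8 nad H, 9 de L.
The penult (syllable 8, nad) is heavy, so it takes stress.
Primary stress: syllable 8 → mu:t.na.sku.sus.gob.laf.da.ˈnad.de.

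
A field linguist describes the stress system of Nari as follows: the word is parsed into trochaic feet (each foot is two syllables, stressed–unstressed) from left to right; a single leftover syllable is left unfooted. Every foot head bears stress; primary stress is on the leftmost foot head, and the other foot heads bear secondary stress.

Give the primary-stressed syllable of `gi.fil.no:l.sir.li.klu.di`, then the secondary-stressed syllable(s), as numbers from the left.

primary 1, secondary 3, 5

Parse left to right into trochaic (ˈσσ) feet: (ˈgi.fil) (ˈno:l.sir) (ˈli.klu) di. Syllable 7 is left unfooted.
Foot heads (stressed positions): 1, 3, 5.
End Rule Leftmost: primary stress on the leftmost head = syllable 1.
Secondary stress on 3, 5: ˈgi.fil.ˌno:l.sir.ˌli.klu.di.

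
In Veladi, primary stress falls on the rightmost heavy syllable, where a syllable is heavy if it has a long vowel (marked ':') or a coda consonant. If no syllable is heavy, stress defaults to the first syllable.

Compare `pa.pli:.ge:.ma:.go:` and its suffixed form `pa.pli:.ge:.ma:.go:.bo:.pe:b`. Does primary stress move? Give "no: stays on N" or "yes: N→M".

Base `pa.pli:.ge:.ma:.go:` (5 syllables):
  Weights: 1 pa L, 2 pli: H, 3 ge: H, 4 ma: H, 5 go: H.
  Heavy syllables in the domain: 2, 3, 4, 5. The rightmost is syllable 5 (go:).
  → primary stress on syllable 5.
Suffixed `pa.pli:.ge:.ma:.go:.bo:.pe:b` (7 syllables):
  Weights: 1 pa L, 2 pli: H, 3 ge: H, 4 ma: H, 5 go: H, 6 bo: H, 7 pe:b H.
  Heavy syllables in the domain: 2, 3, 4, 5, 6, 7. The rightmost is syllable 7 (pe:b).
  → primary stress on syllable 7.

yes: 5→7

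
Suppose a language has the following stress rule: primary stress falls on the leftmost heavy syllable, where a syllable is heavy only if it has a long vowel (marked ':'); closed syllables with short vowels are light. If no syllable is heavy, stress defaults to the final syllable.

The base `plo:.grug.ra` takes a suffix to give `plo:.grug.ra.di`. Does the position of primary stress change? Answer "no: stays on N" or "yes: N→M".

Base `plo:.grug.ra` (3 syllables):
  Weights: 1 plo: H, 2 grug L, 3 ra L.
  Heavy syllables in the domain: 1. The leftmost is syllable 1 (plo:).
  → primary stress on syllable 1.
Suffixed `plo:.grug.ra.di` (4 syllables):
  Weights: 1 plo: H, 2 grug L, 3 ra L, 4 di L.
  Heavy syllables in the domain: 1. The leftmost is syllable 1 (plo:).
  → primary stress on syllable 1.

no: stays on 1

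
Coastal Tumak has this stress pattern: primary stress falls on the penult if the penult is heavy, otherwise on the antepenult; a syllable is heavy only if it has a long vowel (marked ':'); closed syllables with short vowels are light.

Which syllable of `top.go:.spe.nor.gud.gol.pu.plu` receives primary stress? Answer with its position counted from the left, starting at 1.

Weights: 6 gol L, 7 pu L, 8 plu L.
The penult (syllable 7, pu) is light, so stress falls on the antepenult (syllable 6, gol).
Primary stress: syllable 6 → top.go:.spe.nor.gud.ˈgol.pu.plu.

6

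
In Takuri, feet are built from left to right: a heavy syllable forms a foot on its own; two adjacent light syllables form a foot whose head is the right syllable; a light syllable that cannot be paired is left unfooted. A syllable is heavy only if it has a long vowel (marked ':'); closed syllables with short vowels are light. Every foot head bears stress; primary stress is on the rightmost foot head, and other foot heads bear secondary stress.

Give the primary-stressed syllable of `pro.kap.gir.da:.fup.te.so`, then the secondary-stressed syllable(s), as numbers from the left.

primary 6, secondary 2, 4

Weights: 1 pro L, 2 kap L, 3 gir L, 4 da: H, 5 fup L, 6 te L, 7 so L.
Parse left to right (heavy = foot alone; LL = one foot; stranded L unfooted): (pro.ˈkap) gir (ˈda:) (fup.ˈte) so.
Foot heads: 2, 4, 6.
Primary stress on the rightmost head = syllable 6.
Secondary stress on 2, 4: pro.ˌkap.gir.ˌda:.fup.ˈte.so.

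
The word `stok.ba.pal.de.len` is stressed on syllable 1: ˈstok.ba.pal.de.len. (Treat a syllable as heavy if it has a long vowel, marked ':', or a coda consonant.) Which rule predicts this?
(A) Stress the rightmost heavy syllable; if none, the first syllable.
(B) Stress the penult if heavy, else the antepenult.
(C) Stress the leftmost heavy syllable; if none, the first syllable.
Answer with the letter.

Rule A → syllable 5 (observed: 1).
Rule B → syllable 3 (observed: 1).
Rule C → syllable 1 ✓.

C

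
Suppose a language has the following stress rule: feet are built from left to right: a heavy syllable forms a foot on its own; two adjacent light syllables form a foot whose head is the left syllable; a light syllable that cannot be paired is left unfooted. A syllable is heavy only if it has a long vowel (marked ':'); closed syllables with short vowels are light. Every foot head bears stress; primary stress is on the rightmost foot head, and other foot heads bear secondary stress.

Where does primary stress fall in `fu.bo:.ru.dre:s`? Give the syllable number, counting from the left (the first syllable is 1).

Weights: 1 fu L, 2 bo: H, 3 ru L, 4 dre:s H.
Parse left to right (heavy = foot alone; LL = one foot; stranded L unfooted): fu (ˈbo:) ru (ˈdre:s).
Foot heads: 2, 4.
Primary stress on the rightmost head = syllable 4.
Primary stress: syllable 4 → fu.bo:.ru.ˈdre:s.

4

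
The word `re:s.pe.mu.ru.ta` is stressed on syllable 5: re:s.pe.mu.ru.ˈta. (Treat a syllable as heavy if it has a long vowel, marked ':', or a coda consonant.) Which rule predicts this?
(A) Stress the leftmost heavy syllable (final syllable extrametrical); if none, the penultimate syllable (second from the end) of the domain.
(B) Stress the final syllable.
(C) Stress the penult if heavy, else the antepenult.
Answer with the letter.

Rule A → syllable 1 (observed: 5).
Rule B → syllable 5 ✓.
Rule C → syllable 3 (observed: 5).

B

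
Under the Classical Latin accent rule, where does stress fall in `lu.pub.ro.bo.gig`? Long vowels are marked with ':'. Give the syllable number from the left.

3

Classical Latin: stress the penult if heavy (long vowel or closed), else the antepenult.
Weights: 3 ro L, 4 bo L, 5 gig H.
The penult (syllable 4, bo) is light, so stress falls on the antepenult (syllable 3, ro).
Stress on syllable 3: lu.pub.ˈro.bo.gig.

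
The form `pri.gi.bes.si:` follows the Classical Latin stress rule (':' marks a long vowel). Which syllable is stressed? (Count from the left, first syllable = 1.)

Classical Latin: stress the penult if heavy (long vowel or closed), else the antepenult.
Weights: 2 gi L, 3 bes H, 4 si: H.
The penult (syllable 3, bes) is heavy, so it takes stress.
Stress on syllable 3: pri.gi.ˈbes.si:.

3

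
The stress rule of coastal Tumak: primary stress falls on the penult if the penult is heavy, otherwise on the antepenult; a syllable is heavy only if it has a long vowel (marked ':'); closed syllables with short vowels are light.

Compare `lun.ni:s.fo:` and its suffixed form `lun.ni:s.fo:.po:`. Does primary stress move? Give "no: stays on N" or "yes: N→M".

yes: 2→3

Base `lun.ni:s.fo:` (3 syllables):
  Weights: 1 lun L, 2 ni:s H, 3 fo: H.
  The penult (syllable 2, ni:s) is heavy, so it takes stress.
  → primary stress on syllable 2.
Suffixed `lun.ni:s.fo:.po:` (4 syllables):
  Weights: 2 ni:s H, 3 fo: H, 4 po: H.
  The penult (syllable 3, fo:) is heavy, so it takes stress.
  → primary stress on syllable 3.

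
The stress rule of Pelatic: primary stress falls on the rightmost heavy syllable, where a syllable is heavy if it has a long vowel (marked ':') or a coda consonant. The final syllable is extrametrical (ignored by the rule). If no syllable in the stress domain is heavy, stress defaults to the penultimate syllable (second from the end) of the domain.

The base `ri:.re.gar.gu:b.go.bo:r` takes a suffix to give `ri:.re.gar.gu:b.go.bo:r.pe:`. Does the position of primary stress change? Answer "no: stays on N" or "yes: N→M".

yes: 4→6

Base `ri:.re.gar.gu:b.go.bo:r` (6 syllables):
  The final syllable (6, bo:r) is extrametrical; the stress domain is syllables 1–5.
  Weights: 1 ri: H, 2 re L, 3 gar H, 4 gu:b H, 5 go L.
  Heavy syllables in the domain: 1, 3, 4. The rightmost is syllable 4 (gu:b).
  → primary stress on syllable 4.
Suffixed `ri:.re.gar.gu:b.go.bo:r.pe:` (7 syllables):
  The final syllable (7, pe:) is extrametrical; the stress domain is syllables 1–6.
  Weights: 1 ri: H, 2 re L, 3 gar H, 4 gu:b H, 5 go L, 6 bo:r H.
  Heavy syllables in the domain: 1, 3, 4, 6. The rightmost is syllable 6 (bo:r).
  → primary stress on syllable 6.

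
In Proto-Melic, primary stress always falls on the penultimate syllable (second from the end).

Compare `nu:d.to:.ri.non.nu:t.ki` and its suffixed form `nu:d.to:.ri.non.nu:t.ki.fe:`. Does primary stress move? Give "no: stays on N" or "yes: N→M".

Base `nu:d.to:.ri.non.nu:t.ki` (6 syllables):
  The word has 6 syllables; the penultimate syllable (second from the end) is syllable 5 (nu:t).
  → primary stress on syllable 5.
Suffixed `nu:d.to:.ri.non.nu:t.ki.fe:` (7 syllables):
  The word has 7 syllables; the penultimate syllable (second from the end) is syllable 6 (ki).
  → primary stress on syllable 6.

yes: 5→6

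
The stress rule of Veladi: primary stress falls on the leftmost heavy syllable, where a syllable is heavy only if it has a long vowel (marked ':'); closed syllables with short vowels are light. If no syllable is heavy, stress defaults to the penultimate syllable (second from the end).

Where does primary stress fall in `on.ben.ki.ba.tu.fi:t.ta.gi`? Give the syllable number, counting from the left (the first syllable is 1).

6

Weights: 1 on L, 2 ben L, 3 ki L, 4 ba L, 5 tu L, 6 fi:t H, 7 ta L, 8 gi L.
Heavy syllables in the domain: 6. The leftmost is syllable 6 (fi:t).
Primary stress: syllable 6 → on.ben.ki.ba.tu.ˈfi:t.ta.gi.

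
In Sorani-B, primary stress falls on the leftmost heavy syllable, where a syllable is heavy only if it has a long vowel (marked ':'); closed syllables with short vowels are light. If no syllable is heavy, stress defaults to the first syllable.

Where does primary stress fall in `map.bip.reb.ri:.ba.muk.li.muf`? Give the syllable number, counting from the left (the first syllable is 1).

4

Weights: 1 map L, 2 bip L, 3 reb L, 4 ri: H, 5 ba L, 6 muk L, 7 li L, 8 muf L.
Heavy syllables in the domain: 4. The leftmost is syllable 4 (ri:).
Primary stress: syllable 4 → map.bip.reb.ˈri:.ba.muk.li.muf.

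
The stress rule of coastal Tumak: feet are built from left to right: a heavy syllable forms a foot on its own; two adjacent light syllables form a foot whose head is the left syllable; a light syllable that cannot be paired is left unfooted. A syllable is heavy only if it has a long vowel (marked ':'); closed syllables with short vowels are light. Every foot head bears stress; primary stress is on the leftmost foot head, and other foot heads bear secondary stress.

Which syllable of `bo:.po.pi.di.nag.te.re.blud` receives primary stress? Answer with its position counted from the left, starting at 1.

Weights: 1 bo: H, 2 po L, 3 pi L, 4 di L, 5 nag L, 6 te L, 7 re L, 8 blud L.
Parse left to right (heavy = foot alone; LL = one foot; stranded L unfooted): (ˈbo:) (ˈpo.pi) (ˈdi.nag) (ˈte.re) blud.
Foot heads: 1, 2, 4, 6.
Primary stress on the leftmost head = syllable 1.
Primary stress: syllable 1 → ˈbo:.po.pi.di.nag.te.re.blud.

1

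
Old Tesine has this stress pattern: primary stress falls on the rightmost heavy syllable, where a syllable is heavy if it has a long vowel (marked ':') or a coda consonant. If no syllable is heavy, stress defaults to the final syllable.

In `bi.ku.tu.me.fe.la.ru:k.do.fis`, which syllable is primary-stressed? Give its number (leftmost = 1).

Weights: 1 bi L, 2 ku L, 3 tu L, 4 me L, 5 fe L, 6 la L, 7 ru:k H, 8 do L, 9 fis H.
Heavy syllables in the domain: 7, 9. The rightmost is syllable 9 (fis).
Primary stress: syllable 9 → bi.ku.tu.me.fe.la.ru:k.do.ˈfis.

9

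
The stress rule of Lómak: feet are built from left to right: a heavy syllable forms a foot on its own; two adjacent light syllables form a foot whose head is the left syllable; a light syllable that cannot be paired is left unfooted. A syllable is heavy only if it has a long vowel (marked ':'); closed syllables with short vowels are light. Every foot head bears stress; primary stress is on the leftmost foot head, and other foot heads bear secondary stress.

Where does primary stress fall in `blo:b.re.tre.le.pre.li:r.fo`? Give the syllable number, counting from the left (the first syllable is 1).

Weights: 1 blo:b H, 2 re L, 3 tre L, 4 le L, 5 pre L, 6 li:r H, 7 fo L.
Parse left to right (heavy = foot alone; LL = one foot; stranded L unfooted): (ˈblo:b) (ˈre.tre) (ˈle.pre) (ˈli:r) fo.
Foot heads: 1, 2, 4, 6.
Primary stress on the leftmost head = syllable 1.
Primary stress: syllable 1 → ˈblo:b.re.tre.le.pre.li:r.fo.

1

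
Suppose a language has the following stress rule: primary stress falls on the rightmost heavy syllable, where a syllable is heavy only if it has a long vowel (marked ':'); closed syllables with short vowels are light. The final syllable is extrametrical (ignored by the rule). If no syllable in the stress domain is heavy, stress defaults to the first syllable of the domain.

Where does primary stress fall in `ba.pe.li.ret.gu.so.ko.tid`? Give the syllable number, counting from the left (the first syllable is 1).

The final syllable (8, tid) is extrametrical; the stress domain is syllables 1–7.
Weights: 1 ba L, 2 pe L, 3 li L, 4 ret L, 5 gu L, 6 so L, 7 ko L.
No heavy syllable in the domain; default to the first syllable of the domain = syllable 1.
Primary stress: syllable 1 → ˈba.pe.li.ret.gu.so.ko.tid.

1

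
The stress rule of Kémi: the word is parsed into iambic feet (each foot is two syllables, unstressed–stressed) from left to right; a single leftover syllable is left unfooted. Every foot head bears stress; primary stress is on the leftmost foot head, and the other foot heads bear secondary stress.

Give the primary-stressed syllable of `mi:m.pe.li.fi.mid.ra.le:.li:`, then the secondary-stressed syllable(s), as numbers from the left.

Parse left to right into iambic (σˈσ) feet: (mi:m.ˈpe) (li.ˈfi) (mid.ˈra) (le:.ˈli:).
Foot heads (stressed positions): 2, 4, 6, 8.
End Rule Leftmost: primary stress on the leftmost head = syllable 2.
Secondary stress on 4, 6, 8: mi:m.ˈpe.li.ˌfi.mid.ˌra.le:.ˌli:.

primary 2, secondary 4, 6, 8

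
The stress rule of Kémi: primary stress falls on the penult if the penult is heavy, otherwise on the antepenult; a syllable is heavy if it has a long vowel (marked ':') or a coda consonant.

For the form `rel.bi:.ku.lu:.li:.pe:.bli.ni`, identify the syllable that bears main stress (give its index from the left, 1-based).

Weights: 6 pe: H, 7 bli L, 8 ni L.
The penult (syllable 7, bli) is light, so stress falls on the antepenult (syllable 6, pe:).
Primary stress: syllable 6 → rel.bi:.ku.lu:.li:.ˈpe:.bli.ni.

6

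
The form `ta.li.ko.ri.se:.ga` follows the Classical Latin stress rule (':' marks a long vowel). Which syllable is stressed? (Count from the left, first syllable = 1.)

5

Classical Latin: stress the penult if heavy (long vowel or closed), else the antepenult.
Weights: 4 ri L, 5 se: H, 6 ga L.
The penult (syllable 5, se:) is heavy, so it takes stress.
Stress on syllable 5: ta.li.ko.ri.ˈse:.ga.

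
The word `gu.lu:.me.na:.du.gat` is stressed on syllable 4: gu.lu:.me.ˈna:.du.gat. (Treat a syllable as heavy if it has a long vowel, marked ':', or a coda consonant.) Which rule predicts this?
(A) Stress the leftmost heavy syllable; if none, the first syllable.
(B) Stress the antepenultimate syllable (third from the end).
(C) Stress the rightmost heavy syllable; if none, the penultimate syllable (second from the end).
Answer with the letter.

B

Rule A → syllable 2 (observed: 4).
Rule B → syllable 4 ✓.
Rule C → syllable 6 (observed: 4).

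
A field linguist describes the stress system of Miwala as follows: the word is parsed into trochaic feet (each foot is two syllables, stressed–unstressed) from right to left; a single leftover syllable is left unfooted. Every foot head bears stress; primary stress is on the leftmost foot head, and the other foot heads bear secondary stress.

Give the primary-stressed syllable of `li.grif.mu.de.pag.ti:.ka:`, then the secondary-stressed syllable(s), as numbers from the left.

primary 2, secondary 4, 6

Parse right to left into trochaic (ˈσσ) feet: li (ˈgrif.mu) (ˈde.pag) (ˈti:.ka:). Syllable 1 is left unfooted.
Foot heads (stressed positions): 2, 4, 6.
End Rule Leftmost: primary stress on the leftmost head = syllable 2.
Secondary stress on 4, 6: li.ˈgrif.mu.ˌde.pag.ˌti:.ka:.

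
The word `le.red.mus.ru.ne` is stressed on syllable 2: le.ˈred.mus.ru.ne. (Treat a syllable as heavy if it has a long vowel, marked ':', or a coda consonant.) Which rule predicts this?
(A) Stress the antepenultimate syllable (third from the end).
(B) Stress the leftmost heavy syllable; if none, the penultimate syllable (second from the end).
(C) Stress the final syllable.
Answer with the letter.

Rule A → syllable 3 (observed: 2).
Rule B → syllable 2 ✓.
Rule C → syllable 5 (observed: 2).

B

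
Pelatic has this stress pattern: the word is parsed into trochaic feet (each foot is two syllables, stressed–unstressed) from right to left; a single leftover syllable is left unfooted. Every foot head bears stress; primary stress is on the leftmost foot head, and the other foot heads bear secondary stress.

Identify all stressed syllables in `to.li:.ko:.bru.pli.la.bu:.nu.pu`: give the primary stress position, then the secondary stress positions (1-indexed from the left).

primary 2, secondary 4, 6, 8

Parse right to left into trochaic (ˈσσ) feet: to (ˈli:.ko:) (ˈbru.pli) (ˈla.bu:) (ˈnu.pu). Syllable 1 is left unfooted.
Foot heads (stressed positions): 2, 4, 6, 8.
End Rule Leftmost: primary stress on the leftmost head = syllable 2.
Secondary stress on 4, 6, 8: to.ˈli:.ko:.ˌbru.pli.ˌla.bu:.ˌnu.pu.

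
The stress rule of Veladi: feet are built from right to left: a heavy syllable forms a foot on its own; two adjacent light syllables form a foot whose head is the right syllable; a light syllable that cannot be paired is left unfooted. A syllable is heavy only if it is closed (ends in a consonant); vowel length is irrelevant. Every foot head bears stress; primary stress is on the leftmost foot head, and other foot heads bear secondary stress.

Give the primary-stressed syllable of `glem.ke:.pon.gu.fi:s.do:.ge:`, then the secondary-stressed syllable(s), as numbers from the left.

Weights: 1 glem H, 2 ke: L, 3 pon H, 4 gu L, 5 fi:s H, 6 do: L, 7 ge: L.
Parse right to left (heavy = foot alone; LL = one foot; stranded L unfooted): (ˈglem) ke: (ˈpon) gu (ˈfi:s) (do:.ˈge:).
Foot heads: 1, 3, 5, 7.
Primary stress on the leftmost head = syllable 1.
Secondary stress on 3, 5, 7: ˈglem.ke:.ˌpon.gu.ˌfi:s.do:.ˌge:.

primary 1, secondary 3, 5, 7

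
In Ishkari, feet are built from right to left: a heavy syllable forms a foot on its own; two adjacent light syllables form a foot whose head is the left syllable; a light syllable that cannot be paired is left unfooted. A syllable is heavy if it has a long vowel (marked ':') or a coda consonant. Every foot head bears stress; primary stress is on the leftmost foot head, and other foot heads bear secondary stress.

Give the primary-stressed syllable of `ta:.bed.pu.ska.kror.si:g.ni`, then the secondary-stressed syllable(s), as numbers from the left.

Weights: 1 ta: H, 2 bed H, 3 pu L, 4 ska L, 5 kror H, 6 si:g H, 7 ni L.
Parse right to left (heavy = foot alone; LL = one foot; stranded L unfooted): (ˈta:) (ˈbed) (ˈpu.ska) (ˈkror) (ˈsi:g) ni.
Foot heads: 1, 2, 3, 5, 6.
Primary stress on the leftmost head = syllable 1.
Secondary stress on 2, 3, 5, 6: ˈta:.ˌbed.ˌpu.ska.ˌkror.ˌsi:g.ni.

primary 1, secondary 2, 3, 5, 6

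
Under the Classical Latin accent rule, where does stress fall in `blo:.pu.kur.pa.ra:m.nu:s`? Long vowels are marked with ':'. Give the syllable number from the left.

5

Classical Latin: stress the penult if heavy (long vowel or closed), else the antepenult.
Weights: 4 pa L, 5 ra:m H, 6 nu:s H.
The penult (syllable 5, ra:m) is heavy, so it takes stress.
Stress on syllable 5: blo:.pu.kur.pa.ˈra:m.nu:s.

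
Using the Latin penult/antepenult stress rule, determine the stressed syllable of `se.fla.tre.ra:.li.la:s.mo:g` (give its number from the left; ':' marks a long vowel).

Classical Latin: stress the penult if heavy (long vowel or closed), else the antepenult.
Weights: 5 li L, 6 la:s H, 7 mo:g H.
The penult (syllable 6, la:s) is heavy, so it takes stress.
Stress on syllable 6: se.fla.tre.ra:.li.ˈla:s.mo:g.

6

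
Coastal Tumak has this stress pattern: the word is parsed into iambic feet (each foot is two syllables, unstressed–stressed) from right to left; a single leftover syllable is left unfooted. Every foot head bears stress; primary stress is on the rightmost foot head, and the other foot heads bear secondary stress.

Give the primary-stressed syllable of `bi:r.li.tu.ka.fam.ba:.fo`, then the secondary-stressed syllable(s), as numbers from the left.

Parse right to left into iambic (σˈσ) feet: bi:r (li.ˈtu) (ka.ˈfam) (ba:.ˈfo). Syllable 1 is left unfooted.
Foot heads (stressed positions): 3, 5, 7.
End Rule Rightmost: primary stress on the rightmost head = syllable 7.
Secondary stress on 3, 5: bi:r.li.ˌtu.ka.ˌfam.ba:.ˈfo.

primary 7, secondary 3, 5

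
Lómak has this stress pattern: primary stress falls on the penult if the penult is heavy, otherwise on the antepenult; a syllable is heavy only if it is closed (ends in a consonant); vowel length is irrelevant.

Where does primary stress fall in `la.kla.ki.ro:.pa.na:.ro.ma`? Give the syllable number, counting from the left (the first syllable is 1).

Weights: 6 na: L, 7 ro L, 8 ma L.
The penult (syllable 7, ro) is light, so stress falls on the antepenult (syllable 6, na:).
Primary stress: syllable 6 → la.kla.ki.ro:.pa.ˈna:.ro.ma.

6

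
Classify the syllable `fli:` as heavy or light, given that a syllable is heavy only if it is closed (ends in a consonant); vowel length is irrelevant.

light

`fli:`: long vowel, open (no coda). Open (no coda) → light.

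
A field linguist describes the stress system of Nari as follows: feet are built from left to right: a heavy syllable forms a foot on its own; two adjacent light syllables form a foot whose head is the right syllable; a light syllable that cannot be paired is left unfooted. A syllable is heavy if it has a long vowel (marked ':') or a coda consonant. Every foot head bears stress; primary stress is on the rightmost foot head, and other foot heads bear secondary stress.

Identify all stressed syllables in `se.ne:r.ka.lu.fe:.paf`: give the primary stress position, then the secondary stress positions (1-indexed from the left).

primary 6, secondary 2, 4, 5

Weights: 1 se L, 2 ne:r H, 3 ka L, 4 lu L, 5 fe: H, 6 paf H.
Parse left to right (heavy = foot alone; LL = one foot; stranded L unfooted): se (ˈne:r) (ka.ˈlu) (ˈfe:) (ˈpaf).
Foot heads: 2, 4, 5, 6.
Primary stress on the rightmost head = syllable 6.
Secondary stress on 2, 4, 5: se.ˌne:r.ka.ˌlu.ˌfe:.ˈpaf.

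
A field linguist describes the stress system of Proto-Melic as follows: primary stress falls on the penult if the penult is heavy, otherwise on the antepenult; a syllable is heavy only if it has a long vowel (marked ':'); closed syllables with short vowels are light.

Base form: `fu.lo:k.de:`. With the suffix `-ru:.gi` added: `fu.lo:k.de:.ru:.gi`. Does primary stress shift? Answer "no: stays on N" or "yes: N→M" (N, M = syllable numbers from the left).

yes: 2→4

Base `fu.lo:k.de:` (3 syllables):
  Weights: 1 fu L, 2 lo:k H, 3 de: H.
  The penult (syllable 2, lo:k) is heavy, so it takes stress.
  → primary stress on syllable 2.
Suffixed `fu.lo:k.de:.ru:.gi` (5 syllables):
  Weights: 3 de: H, 4 ru: H, 5 gi L.
  The penult (syllable 4, ru:) is heavy, so it takes stress.
  → primary stress on syllable 4.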